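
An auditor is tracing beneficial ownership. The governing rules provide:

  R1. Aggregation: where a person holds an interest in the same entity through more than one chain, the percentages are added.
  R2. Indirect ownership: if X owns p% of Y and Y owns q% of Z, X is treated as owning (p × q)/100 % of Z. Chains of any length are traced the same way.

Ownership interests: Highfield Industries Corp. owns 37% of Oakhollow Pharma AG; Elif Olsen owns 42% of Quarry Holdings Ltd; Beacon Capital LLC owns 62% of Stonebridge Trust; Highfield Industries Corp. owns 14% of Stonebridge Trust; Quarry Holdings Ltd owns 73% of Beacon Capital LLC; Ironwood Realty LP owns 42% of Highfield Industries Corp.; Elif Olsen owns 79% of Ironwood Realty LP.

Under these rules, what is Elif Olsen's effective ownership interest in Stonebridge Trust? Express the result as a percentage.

Chain via Ironwood Realty LP → Highfield Industries Corp. (R2): 79% × 42% × 14% = 4.6452% of Stonebridge Trust.
Chain via Quarry Holdings Ltd → Beacon Capital LLC (R2): 42% × 73% × 62% = 19.0092% of Stonebridge Trust.
Aggregating (R1): 4.6452% + 19.0092% = 23.6544%.

23.6544%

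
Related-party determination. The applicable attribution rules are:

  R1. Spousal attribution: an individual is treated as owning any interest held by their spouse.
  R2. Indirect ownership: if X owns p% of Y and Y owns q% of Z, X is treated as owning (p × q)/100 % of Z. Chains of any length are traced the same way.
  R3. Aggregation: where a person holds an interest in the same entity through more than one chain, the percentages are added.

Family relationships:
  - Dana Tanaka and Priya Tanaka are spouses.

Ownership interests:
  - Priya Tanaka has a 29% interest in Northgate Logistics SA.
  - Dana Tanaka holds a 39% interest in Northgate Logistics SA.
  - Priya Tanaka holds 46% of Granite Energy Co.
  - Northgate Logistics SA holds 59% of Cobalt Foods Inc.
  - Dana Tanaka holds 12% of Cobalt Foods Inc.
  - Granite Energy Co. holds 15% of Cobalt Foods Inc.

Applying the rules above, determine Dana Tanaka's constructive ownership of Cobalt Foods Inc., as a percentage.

By spousal attribution (R1), Dana Tanaka is treated as also owning Priya Tanaka's interest in Northgate Logistics SA, giving 39% + 29% = 68%.
By spousal attribution (R1), Dana Tanaka is treated as owning Priya Tanaka's 46% interest in Granite Energy Co.
Chain via Northgate Logistics SA (R2): 68% × 59% = 40.12% of Cobalt Foods Inc.
Direct interest in Cobalt Foods Inc: 12%.
Chain via Granite Energy Co. (R2): 46% × 15% = 6.9% of Cobalt Foods Inc.
Aggregating (R3): 40.12% + 12% + 6.9% = 59.02%.

59.02%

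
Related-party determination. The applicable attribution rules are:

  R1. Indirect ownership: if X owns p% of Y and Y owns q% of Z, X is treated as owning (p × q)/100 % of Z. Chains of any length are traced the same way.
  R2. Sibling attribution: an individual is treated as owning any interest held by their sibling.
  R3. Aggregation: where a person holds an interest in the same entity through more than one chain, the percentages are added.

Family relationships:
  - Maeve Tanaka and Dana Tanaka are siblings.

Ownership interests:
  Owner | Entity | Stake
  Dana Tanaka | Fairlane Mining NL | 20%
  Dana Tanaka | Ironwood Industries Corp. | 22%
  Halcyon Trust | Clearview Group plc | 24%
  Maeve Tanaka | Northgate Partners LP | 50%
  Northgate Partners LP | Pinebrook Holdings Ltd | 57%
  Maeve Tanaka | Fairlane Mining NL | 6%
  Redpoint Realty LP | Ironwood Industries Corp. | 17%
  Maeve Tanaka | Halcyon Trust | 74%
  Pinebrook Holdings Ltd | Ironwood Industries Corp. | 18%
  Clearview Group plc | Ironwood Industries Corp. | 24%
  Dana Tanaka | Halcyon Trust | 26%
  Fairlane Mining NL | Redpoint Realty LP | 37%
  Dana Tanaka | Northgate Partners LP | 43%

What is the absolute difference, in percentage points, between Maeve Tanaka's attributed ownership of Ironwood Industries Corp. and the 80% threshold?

41.0628

By sibling attribution (R2), Maeve Tanaka is treated as also owning Dana Tanaka's interest in Northgate Partners LP, giving 50% + 43% = 93%.
By sibling attribution (R2), Maeve Tanaka is treated as also owning Dana Tanaka's interest in Fairlane Mining NL, giving 6% + 20% = 26%.
By sibling attribution (R2), Maeve Tanaka is treated as also owning Dana Tanaka's interest in Halcyon Trust, giving 74% + 26% = 100%.
By sibling attribution (R2), Maeve Tanaka is treated as owning Dana Tanaka's 22% interest in Ironwood Industries Corp.
Chain via Northgate Partners LP → Pinebrook Holdings Ltd (R1): 93% × 57% × 18% = 9.5418% of Ironwood Industries Corp.
Chain via Fairlane Mining NL → Redpoint Realty LP (R1): 26% × 37% × 17% = 1.6354% of Ironwood Industries Corp.
Chain via Halcyon Trust → Clearview Group plc (R1): 100% × 24% × 24% = 5.76% of Ironwood Industries Corp.
Direct interest in Ironwood Industries Corp: 22%.
Aggregating (R3): 9.5418% + 1.6354% + 5.76% + 22% = 38.9372%.
38.9372% falls short of the 80% threshold by 41.0628 percentage points.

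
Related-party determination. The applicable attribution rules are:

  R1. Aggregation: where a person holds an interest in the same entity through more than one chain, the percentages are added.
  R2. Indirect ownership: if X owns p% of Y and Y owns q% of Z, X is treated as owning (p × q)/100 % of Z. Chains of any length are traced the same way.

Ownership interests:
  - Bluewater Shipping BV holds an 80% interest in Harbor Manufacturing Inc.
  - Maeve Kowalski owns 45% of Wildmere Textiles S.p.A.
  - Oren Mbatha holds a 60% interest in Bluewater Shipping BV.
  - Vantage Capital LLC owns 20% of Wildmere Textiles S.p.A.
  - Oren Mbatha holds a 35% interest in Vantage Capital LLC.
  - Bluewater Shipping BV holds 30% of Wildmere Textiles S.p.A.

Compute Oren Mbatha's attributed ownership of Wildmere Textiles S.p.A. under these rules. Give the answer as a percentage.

Chain via Bluewater Shipping BV (R2): 60% × 30% = 18% of Wildmere Textiles S.p.A.
Chain via Vantage Capital LLC (R2): 35% × 20% = 7% of Wildmere Textiles S.p.A.
Aggregating (R1): 18% + 7% = 25%.

25%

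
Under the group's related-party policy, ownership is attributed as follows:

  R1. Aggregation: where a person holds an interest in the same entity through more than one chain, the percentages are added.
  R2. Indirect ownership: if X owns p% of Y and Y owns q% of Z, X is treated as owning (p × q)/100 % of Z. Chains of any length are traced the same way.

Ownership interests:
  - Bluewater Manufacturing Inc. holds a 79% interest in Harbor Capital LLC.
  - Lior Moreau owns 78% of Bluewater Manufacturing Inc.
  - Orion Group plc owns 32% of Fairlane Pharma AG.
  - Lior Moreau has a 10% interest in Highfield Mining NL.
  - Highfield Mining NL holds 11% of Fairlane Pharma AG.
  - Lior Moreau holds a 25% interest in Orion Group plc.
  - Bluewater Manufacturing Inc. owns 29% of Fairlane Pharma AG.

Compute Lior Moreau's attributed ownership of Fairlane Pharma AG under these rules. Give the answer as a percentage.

Chain via Bluewater Manufacturing Inc. (R2): 78% × 29% = 22.62% of Fairlane Pharma AG.
Chain via Orion Group plc (R2): 25% × 32% = 8% of Fairlane Pharma AG.
Chain via Highfield Mining NL (R2): 10% × 11% = 1.1% of Fairlane Pharma AG.
Aggregating (R1): 22.62% + 8% + 1.1% = 31.72%.

31.72%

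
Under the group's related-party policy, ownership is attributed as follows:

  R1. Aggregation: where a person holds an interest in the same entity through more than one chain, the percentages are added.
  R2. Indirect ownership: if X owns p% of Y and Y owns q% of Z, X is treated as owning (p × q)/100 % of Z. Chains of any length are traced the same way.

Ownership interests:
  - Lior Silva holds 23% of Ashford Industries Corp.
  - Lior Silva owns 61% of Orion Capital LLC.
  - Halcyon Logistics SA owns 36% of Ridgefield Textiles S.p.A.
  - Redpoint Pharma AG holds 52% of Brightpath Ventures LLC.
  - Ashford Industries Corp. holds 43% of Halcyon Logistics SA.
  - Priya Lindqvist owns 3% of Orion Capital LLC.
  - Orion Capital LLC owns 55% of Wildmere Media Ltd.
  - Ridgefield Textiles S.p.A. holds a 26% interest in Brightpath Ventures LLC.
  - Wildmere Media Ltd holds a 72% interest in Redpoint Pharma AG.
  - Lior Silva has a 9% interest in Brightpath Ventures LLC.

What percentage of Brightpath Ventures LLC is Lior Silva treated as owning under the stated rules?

Chain via Orion Capital LLC → Wildmere Media Ltd → Redpoint Pharma AG (R2): 61% × 55% × 72% × 52% = 12.56112% of Brightpath Ventures LLC.
Chain via Ashford Industries Corp. → Halcyon Logistics SA → Ridgefield Textiles S.p.A. (R2): 23% × 43% × 36% × 26% = 0.925704% of Brightpath Ventures LLC.
Direct interest in Brightpath Ventures LLC: 9%.
Aggregating (R1): 12.56112% + 0.925704% + 9% = 22.486824%.

22.486824%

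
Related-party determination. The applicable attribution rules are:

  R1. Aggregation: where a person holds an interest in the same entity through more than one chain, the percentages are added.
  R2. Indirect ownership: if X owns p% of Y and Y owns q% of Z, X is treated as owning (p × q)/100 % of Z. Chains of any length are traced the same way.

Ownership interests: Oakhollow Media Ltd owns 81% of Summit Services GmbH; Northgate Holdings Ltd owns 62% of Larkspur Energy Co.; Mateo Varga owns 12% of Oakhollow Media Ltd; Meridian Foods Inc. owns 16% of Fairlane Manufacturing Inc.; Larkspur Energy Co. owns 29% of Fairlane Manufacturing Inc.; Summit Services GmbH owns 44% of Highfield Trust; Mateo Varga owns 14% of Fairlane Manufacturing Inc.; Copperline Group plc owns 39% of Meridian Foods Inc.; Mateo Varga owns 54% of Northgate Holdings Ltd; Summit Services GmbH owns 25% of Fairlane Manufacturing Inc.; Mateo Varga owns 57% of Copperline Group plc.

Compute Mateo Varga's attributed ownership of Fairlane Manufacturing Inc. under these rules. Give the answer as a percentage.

29.696%

Chain via Oakhollow Media Ltd → Summit Services GmbH (R2): 12% × 81% × 25% = 2.43% of Fairlane Manufacturing Inc.
Chain via Northgate Holdings Ltd → Larkspur Energy Co. (R2): 54% × 62% × 29% = 9.7092% of Fairlane Manufacturing Inc.
Chain via Copperline Group plc → Meridian Foods Inc. (R2): 57% × 39% × 16% = 3.5568% of Fairlane Manufacturing Inc.
Direct interest in Fairlane Manufacturing Inc: 14%.
Aggregating (R1): 2.43% + 9.7092% + 3.5568% + 14% = 29.696%.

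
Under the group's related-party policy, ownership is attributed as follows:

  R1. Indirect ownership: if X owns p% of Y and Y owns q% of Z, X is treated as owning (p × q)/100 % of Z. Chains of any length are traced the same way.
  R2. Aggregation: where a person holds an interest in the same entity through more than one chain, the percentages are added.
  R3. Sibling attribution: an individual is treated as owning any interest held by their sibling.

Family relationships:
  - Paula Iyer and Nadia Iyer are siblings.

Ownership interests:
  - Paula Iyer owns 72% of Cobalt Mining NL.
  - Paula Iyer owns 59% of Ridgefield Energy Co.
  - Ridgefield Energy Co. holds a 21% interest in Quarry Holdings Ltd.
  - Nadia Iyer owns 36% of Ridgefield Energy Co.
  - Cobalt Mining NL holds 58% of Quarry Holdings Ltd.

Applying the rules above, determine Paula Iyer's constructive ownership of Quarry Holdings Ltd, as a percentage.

61.71%

By sibling attribution (R3), Paula Iyer is treated as also owning Nadia Iyer's interest in Ridgefield Energy Co, giving 59% + 36% = 95%.
Chain via Ridgefield Energy Co. (R1): 95% × 21% = 19.95% of Quarry Holdings Ltd.
Chain via Cobalt Mining NL (R1): 72% × 58% = 41.76% of Quarry Holdings Ltd.
Aggregating (R2): 19.95% + 41.76% = 61.71%.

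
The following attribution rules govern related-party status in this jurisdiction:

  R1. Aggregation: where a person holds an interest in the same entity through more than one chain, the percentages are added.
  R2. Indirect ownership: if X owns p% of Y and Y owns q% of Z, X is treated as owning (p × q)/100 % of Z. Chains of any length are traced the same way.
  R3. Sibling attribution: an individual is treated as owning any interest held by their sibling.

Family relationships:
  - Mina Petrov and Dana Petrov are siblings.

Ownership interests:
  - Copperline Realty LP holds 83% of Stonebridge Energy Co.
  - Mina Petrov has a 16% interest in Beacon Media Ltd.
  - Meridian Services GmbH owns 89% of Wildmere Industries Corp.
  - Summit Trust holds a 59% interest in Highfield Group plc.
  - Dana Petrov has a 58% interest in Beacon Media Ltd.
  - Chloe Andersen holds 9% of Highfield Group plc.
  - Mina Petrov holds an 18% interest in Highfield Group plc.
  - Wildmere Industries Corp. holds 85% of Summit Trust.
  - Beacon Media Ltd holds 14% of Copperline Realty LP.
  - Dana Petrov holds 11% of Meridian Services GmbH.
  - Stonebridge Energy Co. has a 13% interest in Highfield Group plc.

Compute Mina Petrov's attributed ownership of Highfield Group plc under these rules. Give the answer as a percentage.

24.027529%

By sibling attribution (R3), Mina Petrov is treated as also owning Dana Petrov's interest in Beacon Media Ltd, giving 16% + 58% = 74%.
By sibling attribution (R3), Mina Petrov is treated as owning Dana Petrov's 11% interest in Meridian Services GmbH.
Chain via Beacon Media Ltd → Copperline Realty LP → Stonebridge Energy Co. (R2): 74% × 14% × 83% × 13% = 1.117844% of Highfield Group plc.
Direct interest in Highfield Group plc: 18%.
Chain via Meridian Services GmbH → Wildmere Industries Corp. → Summit Trust (R2): 11% × 89% × 85% × 59% = 4.909685% of Highfield Group plc.
Aggregating (R1): 1.117844% + 18% + 4.909685% = 24.027529%.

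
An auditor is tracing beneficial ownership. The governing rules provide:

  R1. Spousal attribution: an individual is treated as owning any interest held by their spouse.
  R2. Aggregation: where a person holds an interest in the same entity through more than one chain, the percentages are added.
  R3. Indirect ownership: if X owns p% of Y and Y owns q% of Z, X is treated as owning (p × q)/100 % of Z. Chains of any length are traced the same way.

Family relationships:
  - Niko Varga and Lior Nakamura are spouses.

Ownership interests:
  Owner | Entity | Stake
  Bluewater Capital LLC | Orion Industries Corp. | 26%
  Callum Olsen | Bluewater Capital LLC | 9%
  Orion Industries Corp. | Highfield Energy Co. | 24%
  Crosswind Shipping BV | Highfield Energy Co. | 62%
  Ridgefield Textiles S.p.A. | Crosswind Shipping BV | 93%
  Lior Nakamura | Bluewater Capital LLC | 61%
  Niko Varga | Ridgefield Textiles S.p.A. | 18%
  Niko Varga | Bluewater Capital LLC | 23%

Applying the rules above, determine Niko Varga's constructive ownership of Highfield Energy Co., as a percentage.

15.6204%

By spousal attribution (R1), Niko Varga is treated as also owning Lior Nakamura's interest in Bluewater Capital LLC, giving 23% + 61% = 84%.
Chain via Ridgefield Textiles S.p.A. → Crosswind Shipping BV (R3): 18% × 93% × 62% = 10.3788% of Highfield Energy Co.
Chain via Bluewater Capital LLC → Orion Industries Corp. (R3): 84% × 26% × 24% = 5.2416% of Highfield Energy Co.
Aggregating (R2): 10.3788% + 5.2416% = 15.6204%.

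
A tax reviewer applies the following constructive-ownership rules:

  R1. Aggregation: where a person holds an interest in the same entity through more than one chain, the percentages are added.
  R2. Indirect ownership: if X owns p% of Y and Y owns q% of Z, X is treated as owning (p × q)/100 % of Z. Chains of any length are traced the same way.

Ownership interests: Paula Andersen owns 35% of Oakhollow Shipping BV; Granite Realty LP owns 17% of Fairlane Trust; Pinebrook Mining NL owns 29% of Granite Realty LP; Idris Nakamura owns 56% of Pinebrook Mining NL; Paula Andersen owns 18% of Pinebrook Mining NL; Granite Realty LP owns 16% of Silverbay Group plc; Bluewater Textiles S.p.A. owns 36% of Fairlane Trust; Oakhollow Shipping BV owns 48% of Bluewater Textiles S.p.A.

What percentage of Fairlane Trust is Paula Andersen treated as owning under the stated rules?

Chain via Pinebrook Mining NL → Granite Realty LP (R2): 18% × 29% × 17% = 0.8874% of Fairlane Trust.
Chain via Oakhollow Shipping BV → Bluewater Textiles S.p.A. (R2): 35% × 48% × 36% = 6.048% of Fairlane Trust.
Aggregating (R1): 0.8874% + 6.048% = 6.9354%.

6.9354%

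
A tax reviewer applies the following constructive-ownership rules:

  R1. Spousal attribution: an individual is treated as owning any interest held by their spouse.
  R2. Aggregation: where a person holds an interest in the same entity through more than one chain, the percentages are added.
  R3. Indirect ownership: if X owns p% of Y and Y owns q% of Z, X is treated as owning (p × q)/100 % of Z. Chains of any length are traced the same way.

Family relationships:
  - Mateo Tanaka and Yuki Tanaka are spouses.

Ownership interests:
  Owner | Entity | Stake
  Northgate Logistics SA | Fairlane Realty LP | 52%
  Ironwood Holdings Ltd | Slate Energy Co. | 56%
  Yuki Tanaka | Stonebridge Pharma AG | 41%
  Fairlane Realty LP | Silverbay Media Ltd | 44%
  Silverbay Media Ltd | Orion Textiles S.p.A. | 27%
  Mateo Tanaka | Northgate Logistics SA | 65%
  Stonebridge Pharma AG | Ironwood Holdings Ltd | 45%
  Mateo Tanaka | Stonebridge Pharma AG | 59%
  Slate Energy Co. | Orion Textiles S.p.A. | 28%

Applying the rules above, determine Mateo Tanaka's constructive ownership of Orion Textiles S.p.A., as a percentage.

11.07144%

By spousal attribution (R1), Mateo Tanaka is treated as also owning Yuki Tanaka's interest in Stonebridge Pharma AG, giving 59% + 41% = 100%.
Chain via Northgate Logistics SA → Fairlane Realty LP → Silverbay Media Ltd (R3): 65% × 52% × 44% × 27% = 4.01544% of Orion Textiles S.p.A.
Chain via Stonebridge Pharma AG → Ironwood Holdings Ltd → Slate Energy Co. (R3): 100% × 45% × 56% × 28% = 7.056% of Orion Textiles S.p.A.
Aggregating (R2): 4.01544% + 7.056% = 11.07144%.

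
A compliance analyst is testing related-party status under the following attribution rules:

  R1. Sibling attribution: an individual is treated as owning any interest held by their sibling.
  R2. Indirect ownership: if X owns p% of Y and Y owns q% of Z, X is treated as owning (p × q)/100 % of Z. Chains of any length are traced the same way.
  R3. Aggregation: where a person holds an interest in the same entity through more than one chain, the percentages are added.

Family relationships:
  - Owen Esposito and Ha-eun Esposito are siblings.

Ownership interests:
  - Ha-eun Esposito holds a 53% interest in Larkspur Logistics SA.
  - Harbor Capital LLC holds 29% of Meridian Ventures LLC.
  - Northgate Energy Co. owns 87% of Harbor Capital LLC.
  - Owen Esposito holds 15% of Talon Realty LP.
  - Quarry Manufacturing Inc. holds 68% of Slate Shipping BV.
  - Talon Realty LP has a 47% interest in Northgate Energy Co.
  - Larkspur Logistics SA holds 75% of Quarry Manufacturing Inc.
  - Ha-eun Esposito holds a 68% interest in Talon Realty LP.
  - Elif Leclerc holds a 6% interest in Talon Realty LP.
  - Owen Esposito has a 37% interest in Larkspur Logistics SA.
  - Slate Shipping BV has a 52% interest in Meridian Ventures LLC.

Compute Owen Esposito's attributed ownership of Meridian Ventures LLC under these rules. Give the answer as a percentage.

33.710223%

By sibling attribution (R1), Owen Esposito is treated as also owning Ha-eun Esposito's interest in Larkspur Logistics SA, giving 37% + 53% = 90%.
By sibling attribution (R1), Owen Esposito is treated as also owning Ha-eun Esposito's interest in Talon Realty LP, giving 15% + 68% = 83%.
Chain via Larkspur Logistics SA → Quarry Manufacturing Inc. → Slate Shipping BV (R2): 90% × 75% × 68% × 52% = 23.868% of Meridian Ventures LLC.
Chain via Talon Realty LP → Northgate Energy Co. → Harbor Capital LLC (R2): 83% × 47% × 87% × 29% = 9.842223% of Meridian Ventures LLC.
Aggregating (R3): 23.868% + 9.842223% = 33.710223%.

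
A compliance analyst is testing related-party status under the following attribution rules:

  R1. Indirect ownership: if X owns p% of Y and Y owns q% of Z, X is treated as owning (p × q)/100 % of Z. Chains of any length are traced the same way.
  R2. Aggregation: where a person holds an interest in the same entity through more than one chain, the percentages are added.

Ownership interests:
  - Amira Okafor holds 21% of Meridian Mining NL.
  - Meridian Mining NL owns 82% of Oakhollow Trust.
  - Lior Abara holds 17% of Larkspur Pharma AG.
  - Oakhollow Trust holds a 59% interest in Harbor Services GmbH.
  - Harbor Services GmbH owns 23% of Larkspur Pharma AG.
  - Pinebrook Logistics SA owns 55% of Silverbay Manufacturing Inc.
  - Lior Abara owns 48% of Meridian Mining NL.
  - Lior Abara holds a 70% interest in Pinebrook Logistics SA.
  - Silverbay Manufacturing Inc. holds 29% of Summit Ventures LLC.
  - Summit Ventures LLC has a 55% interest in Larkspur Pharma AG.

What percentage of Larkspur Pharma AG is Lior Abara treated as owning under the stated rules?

Chain via Pinebrook Logistics SA → Silverbay Manufacturing Inc. → Summit Ventures LLC (R1): 70% × 55% × 29% × 55% = 6.14075% of Larkspur Pharma AG.
Chain via Meridian Mining NL → Oakhollow Trust → Harbor Services GmbH (R1): 48% × 82% × 59% × 23% = 5.341152% of Larkspur Pharma AG.
Direct interest in Larkspur Pharma AG: 17%.
Aggregating (R2): 6.14075% + 5.341152% + 17% = 28.481902%.

28.481902%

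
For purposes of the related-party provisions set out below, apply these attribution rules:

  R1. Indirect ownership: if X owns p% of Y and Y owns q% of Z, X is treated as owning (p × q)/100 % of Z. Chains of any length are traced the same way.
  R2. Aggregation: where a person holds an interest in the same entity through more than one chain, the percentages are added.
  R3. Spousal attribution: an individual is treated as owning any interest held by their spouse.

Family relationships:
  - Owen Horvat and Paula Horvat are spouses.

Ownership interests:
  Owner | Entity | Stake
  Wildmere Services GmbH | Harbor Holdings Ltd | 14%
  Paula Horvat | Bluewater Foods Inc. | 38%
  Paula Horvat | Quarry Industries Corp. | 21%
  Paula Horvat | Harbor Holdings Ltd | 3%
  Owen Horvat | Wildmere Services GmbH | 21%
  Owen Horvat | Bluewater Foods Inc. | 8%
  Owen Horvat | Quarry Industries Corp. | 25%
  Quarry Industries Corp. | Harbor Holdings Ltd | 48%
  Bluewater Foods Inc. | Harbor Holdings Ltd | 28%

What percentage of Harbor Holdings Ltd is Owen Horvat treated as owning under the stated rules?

By spousal attribution (R3), Owen Horvat is treated as also owning Paula Horvat's interest in Quarry Industries Corp, giving 25% + 21% = 46%.
By spousal attribution (R3), Owen Horvat is treated as also owning Paula Horvat's interest in Bluewater Foods Inc, giving 8% + 38% = 46%.
By spousal attribution (R3), Owen Horvat is treated as owning Paula Horvat's 3% interest in Harbor Holdings Ltd.
Chain via Quarry Industries Corp. (R1): 46% × 48% = 22.08% of Harbor Holdings Ltd.
Chain via Wildmere Services GmbH (R1): 21% × 14% = 2.94% of Harbor Holdings Ltd.
Chain via Bluewater Foods Inc. (R1): 46% × 28% = 12.88% of Harbor Holdings Ltd.
Direct interest in Harbor Holdings Ltd: 3%.
Aggregating (R2): 22.08% + 2.94% + 12.88% + 3% = 40.9%.

40.9%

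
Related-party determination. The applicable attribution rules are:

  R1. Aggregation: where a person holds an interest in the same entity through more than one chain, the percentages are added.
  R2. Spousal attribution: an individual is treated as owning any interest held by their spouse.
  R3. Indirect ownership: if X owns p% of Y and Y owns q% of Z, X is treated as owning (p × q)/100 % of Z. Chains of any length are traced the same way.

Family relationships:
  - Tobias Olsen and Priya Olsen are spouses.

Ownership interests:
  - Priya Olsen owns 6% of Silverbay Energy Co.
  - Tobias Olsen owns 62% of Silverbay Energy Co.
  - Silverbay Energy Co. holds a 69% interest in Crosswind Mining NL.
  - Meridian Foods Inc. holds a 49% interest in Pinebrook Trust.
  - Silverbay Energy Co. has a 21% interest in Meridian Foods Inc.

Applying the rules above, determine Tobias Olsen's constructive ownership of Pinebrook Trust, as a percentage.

By spousal attribution (R2), Tobias Olsen is treated as also owning Priya Olsen's interest in Silverbay Energy Co, giving 62% + 6% = 68%.
Chain via Silverbay Energy Co. → Meridian Foods Inc. (R3): 68% × 21% × 49% = 6.9972% of Pinebrook Trust.

6.9972%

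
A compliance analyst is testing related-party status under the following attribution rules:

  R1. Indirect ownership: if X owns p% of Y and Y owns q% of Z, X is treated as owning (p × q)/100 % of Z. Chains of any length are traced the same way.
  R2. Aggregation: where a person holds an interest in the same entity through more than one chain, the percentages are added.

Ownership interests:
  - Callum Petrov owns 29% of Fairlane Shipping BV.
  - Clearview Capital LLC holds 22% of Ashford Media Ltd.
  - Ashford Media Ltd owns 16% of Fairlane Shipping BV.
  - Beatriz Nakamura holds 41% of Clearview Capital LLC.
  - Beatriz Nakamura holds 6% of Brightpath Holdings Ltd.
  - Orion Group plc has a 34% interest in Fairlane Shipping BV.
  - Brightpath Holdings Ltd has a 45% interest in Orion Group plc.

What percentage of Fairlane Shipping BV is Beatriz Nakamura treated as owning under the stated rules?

Chain via Brightpath Holdings Ltd → Orion Group plc (R1): 6% × 45% × 34% = 0.918% of Fairlane Shipping BV.
Chain via Clearview Capital LLC → Ashford Media Ltd (R1): 41% × 22% × 16% = 1.4432% of Fairlane Shipping BV.
Aggregating (R2): 0.918% + 1.4432% = 2.3612%.

2.3612%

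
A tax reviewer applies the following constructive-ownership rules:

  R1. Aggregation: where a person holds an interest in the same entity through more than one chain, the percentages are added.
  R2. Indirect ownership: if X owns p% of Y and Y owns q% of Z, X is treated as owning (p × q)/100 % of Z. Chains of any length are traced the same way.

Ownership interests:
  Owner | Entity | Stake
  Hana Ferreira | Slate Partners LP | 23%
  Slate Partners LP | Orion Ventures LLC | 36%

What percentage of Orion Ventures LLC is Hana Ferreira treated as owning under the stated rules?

Chain via Slate Partners LP (R2): 23% × 36% = 8.28% of Orion Ventures LLC.

8.28%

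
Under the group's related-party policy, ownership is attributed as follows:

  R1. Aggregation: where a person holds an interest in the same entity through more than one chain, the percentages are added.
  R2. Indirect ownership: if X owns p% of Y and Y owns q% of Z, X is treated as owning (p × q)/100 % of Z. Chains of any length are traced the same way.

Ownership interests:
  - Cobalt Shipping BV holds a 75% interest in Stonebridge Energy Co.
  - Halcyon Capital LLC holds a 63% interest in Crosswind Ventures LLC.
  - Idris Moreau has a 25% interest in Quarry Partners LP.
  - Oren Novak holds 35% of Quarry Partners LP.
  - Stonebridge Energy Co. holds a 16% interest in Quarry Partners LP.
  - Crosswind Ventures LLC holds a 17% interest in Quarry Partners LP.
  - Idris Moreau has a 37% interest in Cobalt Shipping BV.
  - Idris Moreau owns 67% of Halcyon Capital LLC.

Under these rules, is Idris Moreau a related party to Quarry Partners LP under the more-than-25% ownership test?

Yes

Chain via Cobalt Shipping BV → Stonebridge Energy Co. (R2): 37% × 75% × 16% = 4.44% of Quarry Partners LP.
Chain via Halcyon Capital LLC → Crosswind Ventures LLC (R2): 67% × 63% × 17% = 7.1757% of Quarry Partners LP.
Direct interest in Quarry Partners LP: 25%.
Aggregating (R1): 4.44% + 7.1757% + 25% = 36.6157%.
36.6157% exceeds the 25% threshold, so Idris is a related party to Quarry Partners LP.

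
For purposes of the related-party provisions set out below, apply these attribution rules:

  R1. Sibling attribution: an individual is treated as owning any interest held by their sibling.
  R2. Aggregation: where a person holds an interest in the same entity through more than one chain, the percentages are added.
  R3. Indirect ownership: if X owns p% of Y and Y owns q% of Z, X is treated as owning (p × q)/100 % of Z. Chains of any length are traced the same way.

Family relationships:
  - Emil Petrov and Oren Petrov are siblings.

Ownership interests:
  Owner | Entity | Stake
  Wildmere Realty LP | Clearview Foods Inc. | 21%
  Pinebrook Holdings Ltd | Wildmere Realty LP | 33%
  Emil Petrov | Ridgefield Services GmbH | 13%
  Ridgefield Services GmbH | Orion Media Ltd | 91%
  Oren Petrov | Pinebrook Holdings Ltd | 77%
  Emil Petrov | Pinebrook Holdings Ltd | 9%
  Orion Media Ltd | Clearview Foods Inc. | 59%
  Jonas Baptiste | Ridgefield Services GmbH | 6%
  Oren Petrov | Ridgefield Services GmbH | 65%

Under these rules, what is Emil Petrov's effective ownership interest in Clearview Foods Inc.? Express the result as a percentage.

47.838%

By sibling attribution (R1), Emil Petrov is treated as also owning Oren Petrov's interest in Pinebrook Holdings Ltd, giving 9% + 77% = 86%.
By sibling attribution (R1), Emil Petrov is treated as also owning Oren Petrov's interest in Ridgefield Services GmbH, giving 13% + 65% = 78%.
Chain via Pinebrook Holdings Ltd → Wildmere Realty LP (R3): 86% × 33% × 21% = 5.9598% of Clearview Foods Inc.
Chain via Ridgefield Services GmbH → Orion Media Ltd (R3): 78% × 91% × 59% = 41.8782% of Clearview Foods Inc.
Aggregating (R2): 5.9598% + 41.8782% = 47.838%.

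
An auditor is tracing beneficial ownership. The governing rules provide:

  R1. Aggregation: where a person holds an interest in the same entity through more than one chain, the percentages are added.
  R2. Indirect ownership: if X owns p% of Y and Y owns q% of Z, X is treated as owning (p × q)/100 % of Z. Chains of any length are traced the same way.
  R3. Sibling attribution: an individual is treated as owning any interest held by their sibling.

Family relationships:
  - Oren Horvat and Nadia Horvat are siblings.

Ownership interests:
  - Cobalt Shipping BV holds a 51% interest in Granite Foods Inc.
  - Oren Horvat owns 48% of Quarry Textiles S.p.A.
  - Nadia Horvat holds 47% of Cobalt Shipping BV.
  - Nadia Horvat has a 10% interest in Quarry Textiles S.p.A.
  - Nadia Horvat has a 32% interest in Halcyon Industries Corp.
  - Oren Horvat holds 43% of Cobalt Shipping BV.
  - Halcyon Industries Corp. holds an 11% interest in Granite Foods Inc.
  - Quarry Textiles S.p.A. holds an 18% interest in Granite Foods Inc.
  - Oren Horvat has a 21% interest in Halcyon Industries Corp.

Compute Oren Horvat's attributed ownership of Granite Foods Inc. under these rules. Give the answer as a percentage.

By sibling attribution (R3), Oren Horvat is treated as also owning Nadia Horvat's interest in Halcyon Industries Corp, giving 21% + 32% = 53%.
By sibling attribution (R3), Oren Horvat is treated as also owning Nadia Horvat's interest in Quarry Textiles S.p.A, giving 48% + 10% = 58%.
By sibling attribution (R3), Oren Horvat is treated as also owning Nadia Horvat's interest in Cobalt Shipping BV, giving 43% + 47% = 90%.
Chain via Halcyon Industries Corp. (R2): 53% × 11% = 5.83% of Granite Foods Inc.
Chain via Quarry Textiles S.p.A. (R2): 58% × 18% = 10.44% of Granite Foods Inc.
Chain via Cobalt Shipping BV (R2): 90% × 51% = 45.9% of Granite Foods Inc.
Aggregating (R1): 5.83% + 10.44% + 45.9% = 62.17%.

62.17%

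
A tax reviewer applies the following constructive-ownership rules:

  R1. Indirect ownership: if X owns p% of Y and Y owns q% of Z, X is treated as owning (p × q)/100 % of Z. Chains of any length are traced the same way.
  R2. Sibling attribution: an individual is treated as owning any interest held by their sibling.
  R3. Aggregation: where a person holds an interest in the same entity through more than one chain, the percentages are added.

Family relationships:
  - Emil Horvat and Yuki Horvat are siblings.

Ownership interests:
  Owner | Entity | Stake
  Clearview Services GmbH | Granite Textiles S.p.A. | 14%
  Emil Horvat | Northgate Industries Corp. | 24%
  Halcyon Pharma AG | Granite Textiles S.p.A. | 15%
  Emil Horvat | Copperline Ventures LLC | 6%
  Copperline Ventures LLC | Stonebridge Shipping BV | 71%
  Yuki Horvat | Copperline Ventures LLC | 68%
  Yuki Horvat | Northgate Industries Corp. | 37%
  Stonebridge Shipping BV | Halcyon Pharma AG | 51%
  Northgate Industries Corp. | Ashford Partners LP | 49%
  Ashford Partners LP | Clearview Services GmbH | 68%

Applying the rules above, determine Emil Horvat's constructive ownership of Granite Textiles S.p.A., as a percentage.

6.864838%

By sibling attribution (R2), Emil Horvat is treated as also owning Yuki Horvat's interest in Northgate Industries Corp, giving 24% + 37% = 61%.
By sibling attribution (R2), Emil Horvat is treated as also owning Yuki Horvat's interest in Copperline Ventures LLC, giving 6% + 68% = 74%.
Chain via Northgate Industries Corp. → Ashford Partners LP → Clearview Services GmbH (R1): 61% × 49% × 68% × 14% = 2.845528% of Granite Textiles S.p.A.
Chain via Copperline Ventures LLC → Stonebridge Shipping BV → Halcyon Pharma AG (R1): 74% × 71% × 51% × 15% = 4.01931% of Granite Textiles S.p.A.
Aggregating (R3): 2.845528% + 4.01931% = 6.864838%.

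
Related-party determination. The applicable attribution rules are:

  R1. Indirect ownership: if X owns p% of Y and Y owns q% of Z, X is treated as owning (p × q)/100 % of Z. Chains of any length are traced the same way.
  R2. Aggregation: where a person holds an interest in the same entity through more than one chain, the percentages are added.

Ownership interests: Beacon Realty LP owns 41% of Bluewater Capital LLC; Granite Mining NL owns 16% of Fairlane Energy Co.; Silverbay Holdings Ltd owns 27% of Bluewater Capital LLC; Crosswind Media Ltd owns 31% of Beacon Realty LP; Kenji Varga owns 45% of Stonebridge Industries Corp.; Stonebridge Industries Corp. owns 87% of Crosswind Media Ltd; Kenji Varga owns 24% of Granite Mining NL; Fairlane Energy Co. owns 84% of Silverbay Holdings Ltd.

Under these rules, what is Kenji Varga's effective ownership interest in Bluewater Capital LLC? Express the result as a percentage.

Chain via Stonebridge Industries Corp. → Crosswind Media Ltd → Beacon Realty LP (R1): 45% × 87% × 31% × 41% = 4.975965% of Bluewater Capital LLC.
Chain via Granite Mining NL → Fairlane Energy Co. → Silverbay Holdings Ltd (R1): 24% × 16% × 84% × 27% = 0.870912% of Bluewater Capital LLC.
Aggregating (R2): 4.975965% + 0.870912% = 5.846877%.

5.846877%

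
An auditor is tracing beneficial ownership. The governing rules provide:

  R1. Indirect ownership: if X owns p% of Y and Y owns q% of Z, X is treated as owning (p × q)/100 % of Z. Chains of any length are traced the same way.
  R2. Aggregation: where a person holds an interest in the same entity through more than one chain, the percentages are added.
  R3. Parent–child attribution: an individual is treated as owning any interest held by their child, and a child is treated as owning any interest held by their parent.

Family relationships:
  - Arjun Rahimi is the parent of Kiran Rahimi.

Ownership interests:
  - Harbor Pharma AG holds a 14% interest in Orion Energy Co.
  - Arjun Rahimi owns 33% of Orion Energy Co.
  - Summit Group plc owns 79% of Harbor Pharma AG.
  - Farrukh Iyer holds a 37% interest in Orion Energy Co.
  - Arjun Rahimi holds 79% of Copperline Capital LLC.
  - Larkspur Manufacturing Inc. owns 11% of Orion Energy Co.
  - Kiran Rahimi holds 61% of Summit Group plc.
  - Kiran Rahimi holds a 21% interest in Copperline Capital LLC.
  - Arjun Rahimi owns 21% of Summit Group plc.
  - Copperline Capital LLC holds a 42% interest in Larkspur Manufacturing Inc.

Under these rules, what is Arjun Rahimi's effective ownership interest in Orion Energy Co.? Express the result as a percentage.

By parent–child attribution (R3), Arjun Rahimi is treated as also owning Kiran Rahimi's interest in Copperline Capital LLC, giving 79% + 21% = 100%.
By parent–child attribution (R3), Arjun Rahimi is treated as also owning Kiran Rahimi's interest in Summit Group plc, giving 21% + 61% = 82%.
Chain via Copperline Capital LLC → Larkspur Manufacturing Inc. (R1): 100% × 42% × 11% = 4.62% of Orion Energy Co.
Chain via Summit Group plc → Harbor Pharma AG (R1): 82% × 79% × 14% = 9.0692% of Orion Energy Co.
Direct interest in Orion Energy Co: 33%.
Aggregating (R2): 4.62% + 9.0692% + 33% = 46.6892%.

46.6892%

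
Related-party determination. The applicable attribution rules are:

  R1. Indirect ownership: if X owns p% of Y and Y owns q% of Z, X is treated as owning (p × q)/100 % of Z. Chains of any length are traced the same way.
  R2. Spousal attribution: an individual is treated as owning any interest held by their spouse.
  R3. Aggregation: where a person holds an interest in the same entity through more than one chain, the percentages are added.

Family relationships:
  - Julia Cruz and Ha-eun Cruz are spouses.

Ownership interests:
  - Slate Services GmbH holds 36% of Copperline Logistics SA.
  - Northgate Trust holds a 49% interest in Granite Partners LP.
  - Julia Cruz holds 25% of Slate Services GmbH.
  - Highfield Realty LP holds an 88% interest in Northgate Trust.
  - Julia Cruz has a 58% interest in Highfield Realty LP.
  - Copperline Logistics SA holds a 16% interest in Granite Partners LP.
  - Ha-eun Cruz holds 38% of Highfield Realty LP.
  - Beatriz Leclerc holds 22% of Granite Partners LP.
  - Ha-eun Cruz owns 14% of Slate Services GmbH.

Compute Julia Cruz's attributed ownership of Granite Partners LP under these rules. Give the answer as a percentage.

43.6416%

By spousal attribution (R2), Julia Cruz is treated as also owning Ha-eun Cruz's interest in Slate Services GmbH, giving 25% + 14% = 39%.
By spousal attribution (R2), Julia Cruz is treated as also owning Ha-eun Cruz's interest in Highfield Realty LP, giving 58% + 38% = 96%.
Chain via Slate Services GmbH → Copperline Logistics SA (R1): 39% × 36% × 16% = 2.2464% of Granite Partners LP.
Chain via Highfield Realty LP → Northgate Trust (R1): 96% × 88% × 49% = 41.3952% of Granite Partners LP.
Aggregating (R3): 2.2464% + 41.3952% = 43.6416%.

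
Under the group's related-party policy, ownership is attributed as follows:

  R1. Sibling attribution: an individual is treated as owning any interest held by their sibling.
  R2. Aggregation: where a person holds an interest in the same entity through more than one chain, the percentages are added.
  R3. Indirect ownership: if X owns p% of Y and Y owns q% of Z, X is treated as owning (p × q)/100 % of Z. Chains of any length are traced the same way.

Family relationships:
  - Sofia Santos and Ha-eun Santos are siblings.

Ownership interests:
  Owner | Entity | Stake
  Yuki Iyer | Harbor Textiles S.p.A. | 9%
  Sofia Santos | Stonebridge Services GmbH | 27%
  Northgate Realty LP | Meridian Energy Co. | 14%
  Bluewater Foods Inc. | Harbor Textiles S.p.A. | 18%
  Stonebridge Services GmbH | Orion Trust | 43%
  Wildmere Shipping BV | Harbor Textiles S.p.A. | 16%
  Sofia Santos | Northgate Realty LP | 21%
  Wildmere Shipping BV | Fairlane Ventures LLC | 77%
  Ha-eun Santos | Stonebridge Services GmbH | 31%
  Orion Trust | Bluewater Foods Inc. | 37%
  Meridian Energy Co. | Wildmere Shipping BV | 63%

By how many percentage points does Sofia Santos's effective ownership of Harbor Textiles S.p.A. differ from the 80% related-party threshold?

78.042644

By sibling attribution (R1), Sofia Santos is treated as also owning Ha-eun Santos's interest in Stonebridge Services GmbH, giving 27% + 31% = 58%.
Chain via Northgate Realty LP → Meridian Energy Co. → Wildmere Shipping BV (R3): 21% × 14% × 63% × 16% = 0.296352% of Harbor Textiles S.p.A.
Chain via Stonebridge Services GmbH → Orion Trust → Bluewater Foods Inc. (R3): 58% × 43% × 37% × 18% = 1.661004% of Harbor Textiles S.p.A.
Aggregating (R2): 0.296352% + 1.661004% = 1.957356%.
1.957356% falls short of the 80% threshold by 78.042644 percentage points.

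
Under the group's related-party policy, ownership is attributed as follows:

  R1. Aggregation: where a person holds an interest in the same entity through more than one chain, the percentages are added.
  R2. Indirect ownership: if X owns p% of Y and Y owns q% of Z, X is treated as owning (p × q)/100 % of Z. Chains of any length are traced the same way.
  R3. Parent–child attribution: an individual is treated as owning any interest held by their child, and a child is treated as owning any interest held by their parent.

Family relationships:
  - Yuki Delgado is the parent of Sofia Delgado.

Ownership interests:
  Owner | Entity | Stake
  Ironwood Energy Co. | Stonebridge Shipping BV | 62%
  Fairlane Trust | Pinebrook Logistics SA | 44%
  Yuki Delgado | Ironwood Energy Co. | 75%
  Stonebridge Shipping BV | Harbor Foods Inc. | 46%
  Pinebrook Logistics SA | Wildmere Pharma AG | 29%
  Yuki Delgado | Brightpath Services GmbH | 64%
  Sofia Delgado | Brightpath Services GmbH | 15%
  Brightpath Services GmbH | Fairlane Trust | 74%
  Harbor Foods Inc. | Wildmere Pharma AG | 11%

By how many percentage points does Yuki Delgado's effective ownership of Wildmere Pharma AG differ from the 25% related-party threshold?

By parent–child attribution (R3), Yuki Delgado is treated as also owning Sofia Delgado's interest in Brightpath Services GmbH, giving 64% + 15% = 79%.
Chain via Ironwood Energy Co. → Stonebridge Shipping BV → Harbor Foods Inc. (R2): 75% × 62% × 46% × 11% = 2.3529% of Wildmere Pharma AG.
Chain via Brightpath Services GmbH → Fairlane Trust → Pinebrook Logistics SA (R2): 79% × 74% × 44% × 29% = 7.459496% of Wildmere Pharma AG.
Aggregating (R1): 2.3529% + 7.459496% = 9.812396%.
9.812396% falls short of the 25% threshold by 15.187604 percentage points.

15.187604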